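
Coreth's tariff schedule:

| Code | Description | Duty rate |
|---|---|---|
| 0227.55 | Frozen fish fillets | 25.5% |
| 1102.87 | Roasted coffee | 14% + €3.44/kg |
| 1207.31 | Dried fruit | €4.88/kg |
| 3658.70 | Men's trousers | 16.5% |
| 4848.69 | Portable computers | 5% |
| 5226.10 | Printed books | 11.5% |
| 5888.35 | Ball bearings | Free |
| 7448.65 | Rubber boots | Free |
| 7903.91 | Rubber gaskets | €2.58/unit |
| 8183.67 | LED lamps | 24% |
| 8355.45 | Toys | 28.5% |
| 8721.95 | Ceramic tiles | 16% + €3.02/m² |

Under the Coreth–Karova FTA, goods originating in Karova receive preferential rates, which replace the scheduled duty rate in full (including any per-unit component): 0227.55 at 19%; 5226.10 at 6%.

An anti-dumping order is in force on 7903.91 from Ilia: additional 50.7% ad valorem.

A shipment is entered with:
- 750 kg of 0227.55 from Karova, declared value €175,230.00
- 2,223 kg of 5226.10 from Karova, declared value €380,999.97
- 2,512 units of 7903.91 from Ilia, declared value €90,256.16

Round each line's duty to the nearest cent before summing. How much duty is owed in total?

€108,394.53

Line 1 (0227.55, Karova, 750 kg, €175,230.00):
Base rate for 0227.55 is 25.5%.
Origin Karova qualifies under the Coreth–Karova agreement and 0227.55 is covered: preferential rate 19% applies instead.
Duty = €175,230.00 × 19% = €33,293.70.
Line 2 (5226.10, Karova, 2,223 kg, €380,999.97):
Base rate for 5226.10 is 11.5%.
Origin Karova qualifies under the Coreth–Karova agreement and 5226.10 is covered: preferential rate 6% applies instead.
Duty = €380,999.97 × 6% = €22,860.00.
Line 3 (7903.91, Ilia, 2,512 units, €90,256.16):
Base rate for 7903.91 is €2.58/unit.
Additional duty on 7903.91 from Ilia: +50.7% ad valorem. Applied ad valorem rate = 50.7%.
Duty = €90,256.16 × 50.7% + 2,512 × €2.58 = €52,240.83.
Total = €33,293.70 + €22,860.00 + €52,240.83 = €108,394.53.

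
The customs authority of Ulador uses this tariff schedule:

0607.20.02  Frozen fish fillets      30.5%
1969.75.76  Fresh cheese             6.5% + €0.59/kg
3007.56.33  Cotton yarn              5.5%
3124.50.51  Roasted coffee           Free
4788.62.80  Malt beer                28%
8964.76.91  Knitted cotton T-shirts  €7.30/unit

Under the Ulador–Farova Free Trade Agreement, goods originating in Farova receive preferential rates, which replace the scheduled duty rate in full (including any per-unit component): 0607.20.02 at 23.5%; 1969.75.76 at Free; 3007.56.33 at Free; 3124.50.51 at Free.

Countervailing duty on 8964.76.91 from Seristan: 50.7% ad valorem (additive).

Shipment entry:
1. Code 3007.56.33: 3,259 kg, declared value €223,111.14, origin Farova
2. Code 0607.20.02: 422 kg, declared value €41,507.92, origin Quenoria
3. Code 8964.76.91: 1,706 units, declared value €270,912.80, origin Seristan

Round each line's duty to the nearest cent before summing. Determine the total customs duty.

€162,466.51

Line 1 (3007.56.33, Farova, 3,259 kg, €223,111.14):
Base rate for 3007.56.33 is 5.5%.
Origin Farova qualifies under the Ulador–Farova agreement and 3007.56.33 is covered: preferential rate Free applies instead.
Duty = €223,111.14 × 0% = €0.00.
Line 2 (0607.20.02, Quenoria, 422 kg, €41,507.92):
Base rate for 0607.20.02 is 30.5%.
0607.20.02 has an FTA preferential rate, but origin Quenoria is not Farova; base rate stands.
Duty = €41,507.92 × 30.5% = €12,659.92.
Line 3 (8964.76.91, Seristan, 1,706 units, €270,912.80):
Base rate for 8964.76.91 is €7.30/unit.
Additional duty on 8964.76.91 from Seristan: +50.7% ad valorem. Applied ad valorem rate = 50.7%.
Duty = €270,912.80 × 50.7% + 1,706 × €7.30 = €149,806.59.
Total = €0.00 + €12,659.92 + €149,806.59 = €162,466.51.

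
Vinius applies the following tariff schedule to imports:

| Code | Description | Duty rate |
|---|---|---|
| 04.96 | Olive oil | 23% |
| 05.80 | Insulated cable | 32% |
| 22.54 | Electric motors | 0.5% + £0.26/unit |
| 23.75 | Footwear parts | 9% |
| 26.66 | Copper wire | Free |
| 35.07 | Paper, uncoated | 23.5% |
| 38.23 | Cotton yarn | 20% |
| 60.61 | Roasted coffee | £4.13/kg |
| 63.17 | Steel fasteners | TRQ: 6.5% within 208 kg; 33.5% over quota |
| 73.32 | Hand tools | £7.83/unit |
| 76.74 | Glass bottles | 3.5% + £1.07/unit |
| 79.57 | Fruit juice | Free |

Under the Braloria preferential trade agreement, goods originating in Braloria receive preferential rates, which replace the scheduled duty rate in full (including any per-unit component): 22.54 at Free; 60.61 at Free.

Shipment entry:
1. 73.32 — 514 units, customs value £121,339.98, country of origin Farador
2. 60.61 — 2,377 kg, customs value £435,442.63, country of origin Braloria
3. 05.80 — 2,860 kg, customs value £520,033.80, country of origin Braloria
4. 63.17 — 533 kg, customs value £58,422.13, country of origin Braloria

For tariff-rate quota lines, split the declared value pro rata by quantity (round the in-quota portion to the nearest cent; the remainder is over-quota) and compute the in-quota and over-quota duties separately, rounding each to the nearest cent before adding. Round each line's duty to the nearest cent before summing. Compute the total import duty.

Line 1 (73.32, Farador, 514 units, £121,339.98):
Base rate for 73.32 is £7.83/unit.
Duty = 514 × £7.83 = £4,024.62.
Line 2 (60.61, Braloria, 2,377 kg, £435,442.63):
Base rate for 60.61 is £4.13/kg.
Origin Braloria qualifies under the Vinius–Braloria agreement and 60.61 is covered: preferential rate Free applies instead.
Duty = £435,442.63 × 0% = £0.00.
Line 3 (05.80, Braloria, 2,860 kg, £520,033.80):
Base rate for 05.80 is 32%.
Origin Braloria is the FTA partner but 05.80 is not on the preference list; base rate stands.
Duty = £520,033.80 × 32% = £166,410.82.
Line 4 (63.17, Braloria, 533 kg, £58,422.13):
Code 63.17 is under a tariff-rate quota (threshold 208 kg). In-quota: 208 kg at 6.5%; over-quota: 325 kg at 33.5%.
Pro-rata value split: in-quota = £58,422.13 × 208/533 = £22,798.88; over-quota = £58,422.13 − £22,798.88 = £35,623.25.
In-quota duty = £22,798.88 × 6.5% = £1,481.93. Over-quota duty = £35,623.25 × 33.5% = £11,933.79.
Line duty = £1,481.93 + £11,933.79 = £13,415.72.
Total = £4,024.62 + £0.00 + £166,410.82 + £13,415.72 = £183,851.16.

£183,851.16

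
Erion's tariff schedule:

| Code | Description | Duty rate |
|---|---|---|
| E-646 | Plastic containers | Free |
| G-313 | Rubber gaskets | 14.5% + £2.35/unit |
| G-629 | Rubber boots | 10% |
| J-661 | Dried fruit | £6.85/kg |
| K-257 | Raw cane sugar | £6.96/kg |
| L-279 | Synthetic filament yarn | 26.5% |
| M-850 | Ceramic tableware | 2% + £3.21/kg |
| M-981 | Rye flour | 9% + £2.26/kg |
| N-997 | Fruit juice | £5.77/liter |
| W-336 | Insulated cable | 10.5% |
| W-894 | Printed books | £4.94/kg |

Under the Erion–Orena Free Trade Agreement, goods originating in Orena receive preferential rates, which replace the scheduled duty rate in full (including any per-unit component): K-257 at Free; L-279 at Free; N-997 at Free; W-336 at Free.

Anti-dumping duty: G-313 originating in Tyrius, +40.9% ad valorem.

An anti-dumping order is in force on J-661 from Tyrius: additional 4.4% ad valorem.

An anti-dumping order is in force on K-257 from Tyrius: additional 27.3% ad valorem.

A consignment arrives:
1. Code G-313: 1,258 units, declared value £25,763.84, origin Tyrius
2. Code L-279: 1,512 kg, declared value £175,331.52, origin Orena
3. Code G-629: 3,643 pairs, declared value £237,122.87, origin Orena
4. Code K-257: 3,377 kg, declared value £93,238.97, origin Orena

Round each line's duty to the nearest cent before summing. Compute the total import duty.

£40,941.76

Line 1 (G-313, Tyrius, 1,258 units, £25,763.84):
Base rate for G-313 is 14.5% + £2.35/unit.
Additional duty on G-313 from Tyrius: +40.9%. Applied ad valorem rate: 14.5% + 40.9% = 55.4%.
Duty = £25,763.84 × 55.4% + 1,258 × £2.35 = £17,229.47.
Line 2 (L-279, Orena, 1,512 kg, £175,331.52):
Base rate for L-279 is 26.5%.
Origin Orena qualifies under the Erion–Orena agreement and L-279 is covered: preferential rate Free applies instead.
Duty = £175,331.52 × 0% = £0.00.
Line 3 (G-629, Orena, 3,643 pairs, £237,122.87):
Base rate for G-629 is 10%.
Origin Orena is the FTA partner but G-629 is not on the preference list; base rate stands.
Duty = £237,122.87 × 10% = £23,712.29.
Line 4 (K-257, Orena, 3,377 kg, £93,238.97):
Base rate for K-257 is £6.96/kg.
Origin Orena qualifies under the Erion–Orena agreement and K-257 is covered: preferential rate Free applies instead.
The additional-duty order on K-257 targets Tyrius, not Orena; it does not apply.
Duty = £93,238.97 × 0% = £0.00.
Total = £17,229.47 + £0.00 + £23,712.29 + £0.00 = £40,941.76.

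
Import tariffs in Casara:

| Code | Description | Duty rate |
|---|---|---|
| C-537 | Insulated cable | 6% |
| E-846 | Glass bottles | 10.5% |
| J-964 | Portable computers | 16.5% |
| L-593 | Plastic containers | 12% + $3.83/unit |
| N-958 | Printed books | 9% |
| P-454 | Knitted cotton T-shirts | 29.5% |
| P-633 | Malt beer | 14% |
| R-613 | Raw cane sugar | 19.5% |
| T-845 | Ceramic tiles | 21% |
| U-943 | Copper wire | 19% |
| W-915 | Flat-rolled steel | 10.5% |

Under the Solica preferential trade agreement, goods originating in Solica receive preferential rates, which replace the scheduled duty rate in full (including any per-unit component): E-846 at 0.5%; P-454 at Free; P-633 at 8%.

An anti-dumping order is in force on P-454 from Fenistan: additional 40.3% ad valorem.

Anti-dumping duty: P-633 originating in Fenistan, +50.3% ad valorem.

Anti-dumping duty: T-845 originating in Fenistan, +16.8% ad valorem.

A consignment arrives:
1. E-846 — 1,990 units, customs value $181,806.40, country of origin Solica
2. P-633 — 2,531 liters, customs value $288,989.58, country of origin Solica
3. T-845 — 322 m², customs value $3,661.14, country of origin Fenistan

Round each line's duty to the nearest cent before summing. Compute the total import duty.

Line 1 (E-846, Solica, 1,990 units, $181,806.40):
Base rate for E-846 is 10.5%.
Origin Solica qualifies under the Casara–Solica agreement and E-846 is covered: preferential rate 0.5% applies instead.
Duty = $181,806.40 × 0.5% = $909.03.
Line 2 (P-633, Solica, 2,531 liters, $288,989.58):
Base rate for P-633 is 14%.
Origin Solica qualifies under the Casara–Solica agreement and P-633 is covered: preferential rate 8% applies instead.
The additional-duty order on P-633 targets Fenistan, not Solica; it does not apply.
Duty = $288,989.58 × 8% = $23,119.17.
Line 3 (T-845, Fenistan, 322 m², $3,661.14):
Base rate for T-845 is 21%.
Additional duty on T-845 from Fenistan: +16.8%. Applied ad valorem rate: 21% + 16.8% = 37.8%.
Duty = $3,661.14 × 37.8% = $1,383.91.
Total = $909.03 + $23,119.17 + $1,383.91 = $25,412.11.

$25,412.11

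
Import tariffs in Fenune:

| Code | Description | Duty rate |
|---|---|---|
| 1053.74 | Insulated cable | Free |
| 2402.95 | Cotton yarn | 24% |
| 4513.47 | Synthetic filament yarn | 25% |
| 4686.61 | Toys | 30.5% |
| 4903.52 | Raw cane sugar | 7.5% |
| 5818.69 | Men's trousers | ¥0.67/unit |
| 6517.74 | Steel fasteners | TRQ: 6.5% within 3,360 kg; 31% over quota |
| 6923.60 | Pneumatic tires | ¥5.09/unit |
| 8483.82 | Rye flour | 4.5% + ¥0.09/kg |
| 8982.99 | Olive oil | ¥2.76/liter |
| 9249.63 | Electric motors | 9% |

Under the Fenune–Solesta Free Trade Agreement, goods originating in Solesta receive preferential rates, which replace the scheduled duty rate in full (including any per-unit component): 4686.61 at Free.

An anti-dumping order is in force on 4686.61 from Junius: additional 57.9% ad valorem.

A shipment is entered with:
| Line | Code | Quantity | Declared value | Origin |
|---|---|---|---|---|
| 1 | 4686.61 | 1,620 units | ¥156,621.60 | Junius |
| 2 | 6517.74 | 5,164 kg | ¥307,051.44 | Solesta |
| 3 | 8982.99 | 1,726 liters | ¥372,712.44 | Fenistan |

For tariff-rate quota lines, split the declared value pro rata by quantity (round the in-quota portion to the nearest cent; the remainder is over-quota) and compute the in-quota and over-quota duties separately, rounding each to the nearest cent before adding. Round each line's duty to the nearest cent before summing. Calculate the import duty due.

¥189,455.72

Line 1 (4686.61, Junius, 1,620 units, ¥156,621.60):
Base rate for 4686.61 is 30.5%.
4686.61 has an FTA preferential rate, but origin Junius is not Solesta; base rate stands.
Additional duty on 4686.61 from Junius: +57.9%. Applied ad valorem rate: 30.5% + 57.9% = 88.4%.
Duty = ¥156,621.60 × 88.4% = ¥138,453.49.
Line 2 (6517.74, Solesta, 5,164 kg, ¥307,051.44):
Code 6517.74 is under a tariff-rate quota (threshold 3,360 kg). In-quota: 3,360 kg at 6.5%; over-quota: 1,804 kg at 31%.
Pro-rata value split: in-quota = ¥307,051.44 × 3,360/5,164 = ¥199,785.60; over-quota = ¥307,051.44 − ¥199,785.60 = ¥107,265.84.
In-quota duty = ¥199,785.60 × 6.5% = ¥12,986.06. Over-quota duty = ¥107,265.84 × 31% = ¥33,252.41.
Line duty = ¥12,986.06 + ¥33,252.41 = ¥46,238.47.
Line 3 (8982.99, Fenistan, 1,726 liters, ¥372,712.44):
Base rate for 8982.99 is ¥2.76/liter.
Duty = 1,726 × ¥2.76 = ¥4,763.76.
Total = ¥138,453.49 + ¥46,238.47 + ¥4,763.76 = ¥189,455.72.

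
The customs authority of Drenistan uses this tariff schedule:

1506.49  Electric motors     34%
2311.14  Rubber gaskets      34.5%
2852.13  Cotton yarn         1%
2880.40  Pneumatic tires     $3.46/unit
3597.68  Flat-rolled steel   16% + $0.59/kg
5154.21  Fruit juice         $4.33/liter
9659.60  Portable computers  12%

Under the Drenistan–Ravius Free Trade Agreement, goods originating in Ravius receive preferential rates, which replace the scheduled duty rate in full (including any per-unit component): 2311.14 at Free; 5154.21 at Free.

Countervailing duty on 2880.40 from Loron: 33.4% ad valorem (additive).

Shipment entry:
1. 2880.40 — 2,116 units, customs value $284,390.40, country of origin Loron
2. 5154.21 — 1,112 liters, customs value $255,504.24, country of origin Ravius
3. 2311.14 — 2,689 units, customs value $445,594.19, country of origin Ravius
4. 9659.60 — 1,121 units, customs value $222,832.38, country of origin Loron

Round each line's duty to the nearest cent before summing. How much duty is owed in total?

$129,047.64

Line 1 (2880.40, Loron, 2,116 units, $284,390.40):
Base rate for 2880.40 is $3.46/unit.
Additional duty on 2880.40 from Loron: +33.4% ad valorem. Applied ad valorem rate = 33.4%.
Duty = $284,390.40 × 33.4% + 2,116 × $3.46 = $102,307.75.
Line 2 (5154.21, Ravius, 1,112 liters, $255,504.24):
Base rate for 5154.21 is $4.33/liter.
Origin Ravius qualifies under the Drenistan–Ravius agreement and 5154.21 is covered: preferential rate Free applies instead.
Duty = $255,504.24 × 0% = $0.00.
Line 3 (2311.14, Ravius, 2,689 units, $445,594.19):
Base rate for 2311.14 is 34.5%.
Origin Ravius qualifies under the Drenistan–Ravius agreement and 2311.14 is covered: preferential rate Free applies instead.
Duty = $445,594.19 × 0% = $0.00.
Line 4 (9659.60, Loron, 1,121 units, $222,832.38):
Base rate for 9659.60 is 12%.
Duty = $222,832.38 × 12% = $26,739.89.
Total = $102,307.75 + $0.00 + $0.00 + $26,739.89 = $129,047.64.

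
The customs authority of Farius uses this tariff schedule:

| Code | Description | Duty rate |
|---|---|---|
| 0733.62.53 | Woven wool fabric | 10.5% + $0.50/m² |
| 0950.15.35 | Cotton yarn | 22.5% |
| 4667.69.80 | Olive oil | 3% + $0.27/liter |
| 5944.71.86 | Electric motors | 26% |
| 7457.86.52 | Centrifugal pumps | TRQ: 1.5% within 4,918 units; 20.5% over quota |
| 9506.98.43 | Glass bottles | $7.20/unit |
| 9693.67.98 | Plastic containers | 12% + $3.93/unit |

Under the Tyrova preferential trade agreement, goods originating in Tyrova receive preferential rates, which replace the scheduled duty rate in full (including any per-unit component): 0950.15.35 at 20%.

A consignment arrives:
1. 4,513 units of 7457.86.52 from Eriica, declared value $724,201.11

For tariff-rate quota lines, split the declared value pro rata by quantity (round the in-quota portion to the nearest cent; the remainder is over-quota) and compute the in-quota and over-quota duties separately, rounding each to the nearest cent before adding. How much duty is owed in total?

$10,863.02

Line 1 (7457.86.52, Eriica, 4,513 units, $724,201.11):
Code 7457.86.52 is under a tariff-rate quota (threshold 4,918 units). Quantity 4,513 units is within the quota, so the in-quota rate 1.5% applies to the full value.
Duty = $724,201.11 × 1.5% = $10,863.02.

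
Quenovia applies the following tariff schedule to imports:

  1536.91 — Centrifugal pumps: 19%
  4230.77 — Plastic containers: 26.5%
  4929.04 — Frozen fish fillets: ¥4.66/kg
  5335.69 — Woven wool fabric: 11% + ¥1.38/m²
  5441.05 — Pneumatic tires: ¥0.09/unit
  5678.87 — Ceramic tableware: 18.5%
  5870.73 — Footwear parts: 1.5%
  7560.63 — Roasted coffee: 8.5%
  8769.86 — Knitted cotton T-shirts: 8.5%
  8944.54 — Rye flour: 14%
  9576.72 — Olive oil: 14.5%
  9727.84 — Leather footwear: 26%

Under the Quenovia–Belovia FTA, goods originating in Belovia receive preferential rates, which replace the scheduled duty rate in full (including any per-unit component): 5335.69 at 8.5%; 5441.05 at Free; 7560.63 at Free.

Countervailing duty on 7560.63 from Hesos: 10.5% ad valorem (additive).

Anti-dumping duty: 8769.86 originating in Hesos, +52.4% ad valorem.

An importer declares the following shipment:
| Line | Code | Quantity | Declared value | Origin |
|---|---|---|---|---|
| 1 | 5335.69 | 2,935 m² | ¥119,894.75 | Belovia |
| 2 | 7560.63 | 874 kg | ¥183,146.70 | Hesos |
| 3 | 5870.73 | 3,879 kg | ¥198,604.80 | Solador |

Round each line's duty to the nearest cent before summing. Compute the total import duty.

Line 1 (5335.69, Belovia, 2,935 m², ¥119,894.75):
Base rate for 5335.69 is 11% + ¥1.38/m².
Origin Belovia qualifies under the Quenovia–Belovia agreement and 5335.69 is covered: preferential rate 8.5% applies instead.
Duty = ¥119,894.75 × 8.5% = ¥10,191.05.
Line 2 (7560.63, Hesos, 874 kg, ¥183,146.70):
Base rate for 7560.63 is 8.5%.
7560.63 has an FTA preferential rate, but origin Hesos is not Belovia; base rate stands.
Additional duty on 7560.63 from Hesos: +10.5%. Applied ad valorem rate: 8.5% + 10.5% = 19%.
Duty = ¥183,146.70 × 19% = ¥34,797.87.
Line 3 (5870.73, Solador, 3,879 kg, ¥198,604.80):
Base rate for 5870.73 is 1.5%.
Duty = ¥198,604.80 × 1.5% = ¥2,979.07.
Total = ¥10,191.05 + ¥34,797.87 + ¥2,979.07 = ¥47,967.99.

¥47,967.99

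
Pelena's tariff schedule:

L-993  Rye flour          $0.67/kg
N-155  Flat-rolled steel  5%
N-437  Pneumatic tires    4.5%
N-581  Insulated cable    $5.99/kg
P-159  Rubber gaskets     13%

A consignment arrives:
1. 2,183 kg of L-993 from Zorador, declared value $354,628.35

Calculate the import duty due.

Line 1 (L-993, Zorador, 2,183 kg, $354,628.35):
Base rate for L-993 is $0.67/kg.
Duty = 2,183 × $0.67 = $1,462.61.

$1,462.61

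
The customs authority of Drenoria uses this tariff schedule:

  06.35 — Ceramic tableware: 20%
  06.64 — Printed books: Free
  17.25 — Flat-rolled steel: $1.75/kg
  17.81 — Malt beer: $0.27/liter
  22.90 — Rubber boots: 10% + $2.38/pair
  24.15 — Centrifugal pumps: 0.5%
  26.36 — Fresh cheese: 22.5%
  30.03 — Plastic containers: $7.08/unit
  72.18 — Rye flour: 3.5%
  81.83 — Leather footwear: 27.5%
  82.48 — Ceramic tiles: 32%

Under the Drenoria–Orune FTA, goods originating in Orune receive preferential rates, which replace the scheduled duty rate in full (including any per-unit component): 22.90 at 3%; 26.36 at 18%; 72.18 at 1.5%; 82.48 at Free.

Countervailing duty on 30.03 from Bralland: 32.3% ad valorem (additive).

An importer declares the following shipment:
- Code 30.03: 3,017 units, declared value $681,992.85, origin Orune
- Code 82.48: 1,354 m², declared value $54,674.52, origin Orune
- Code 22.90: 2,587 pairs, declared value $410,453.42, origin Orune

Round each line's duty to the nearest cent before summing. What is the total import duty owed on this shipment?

$33,673.96

Line 1 (30.03, Orune, 3,017 units, $681,992.85):
Base rate for 30.03 is $7.08/unit.
Origin Orune is the FTA partner but 30.03 is not on the preference list; base rate stands.
The additional-duty order on 30.03 targets Bralland, not Orune; it does not apply.
Duty = 3,017 × $7.08 = $21,360.36.
Line 2 (82.48, Orune, 1,354 m², $54,674.52):
Base rate for 82.48 is 32%.
Origin Orune qualifies under the Drenoria–Orune agreement and 82.48 is covered: preferential rate Free applies instead.
Duty = $54,674.52 × 0% = $0.00.
Line 3 (22.90, Orune, 2,587 pairs, $410,453.42):
Base rate for 22.90 is 10% + $2.38/pair.
Origin Orune qualifies under the Drenoria–Orune agreement and 22.90 is covered: preferential rate 3% applies instead.
Duty = $410,453.42 × 3% = $12,313.60.
Total = $21,360.36 + $0.00 + $12,313.60 = $33,673.96.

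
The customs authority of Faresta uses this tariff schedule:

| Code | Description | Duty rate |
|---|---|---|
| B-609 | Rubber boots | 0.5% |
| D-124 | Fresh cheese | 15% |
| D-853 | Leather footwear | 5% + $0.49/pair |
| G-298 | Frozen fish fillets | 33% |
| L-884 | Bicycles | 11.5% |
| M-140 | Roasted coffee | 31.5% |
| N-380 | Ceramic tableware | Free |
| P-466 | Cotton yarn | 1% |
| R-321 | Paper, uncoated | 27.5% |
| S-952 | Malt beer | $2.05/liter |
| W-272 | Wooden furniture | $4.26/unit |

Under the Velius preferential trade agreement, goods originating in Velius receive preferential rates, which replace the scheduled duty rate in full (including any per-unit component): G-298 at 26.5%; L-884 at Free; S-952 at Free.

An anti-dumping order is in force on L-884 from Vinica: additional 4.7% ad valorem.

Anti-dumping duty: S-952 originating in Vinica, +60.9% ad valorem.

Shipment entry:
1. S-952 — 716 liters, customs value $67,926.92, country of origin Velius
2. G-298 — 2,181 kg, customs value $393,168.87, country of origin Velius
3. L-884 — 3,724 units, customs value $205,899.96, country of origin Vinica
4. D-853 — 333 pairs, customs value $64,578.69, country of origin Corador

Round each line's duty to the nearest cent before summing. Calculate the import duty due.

$140,937.64

Line 1 (S-952, Velius, 716 liters, $67,926.92):
Base rate for S-952 is $2.05/liter.
Origin Velius qualifies under the Faresta–Velius agreement and S-952 is covered: preferential rate Free applies instead.
The additional-duty order on S-952 targets Vinica, not Velius; it does not apply.
Duty = $67,926.92 × 0% = $0.00.
Line 2 (G-298, Velius, 2,181 kg, $393,168.87):
Base rate for G-298 is 33%.
Origin Velius qualifies under the Faresta–Velius agreement and G-298 is covered: preferential rate 26.5% applies instead.
Duty = $393,168.87 × 26.5% = $104,189.75.
Line 3 (L-884, Vinica, 3,724 units, $205,899.96):
Base rate for L-884 is 11.5%.
L-884 has an FTA preferential rate, but origin Vinica is not Velius; base rate stands.
Additional duty on L-884 from Vinica: +4.7%. Applied ad valorem rate: 11.5% + 4.7% = 16.2%.
Duty = $205,899.96 × 16.2% = $33,355.79.
Line 4 (D-853, Corador, 333 pairs, $64,578.69):
Base rate for D-853 is 5% + $0.49/pair.
Duty = $64,578.69 × 5% + 333 × $0.49 = $3,392.10.
Total = $0.00 + $104,189.75 + $33,355.79 + $3,392.10 = $140,937.64.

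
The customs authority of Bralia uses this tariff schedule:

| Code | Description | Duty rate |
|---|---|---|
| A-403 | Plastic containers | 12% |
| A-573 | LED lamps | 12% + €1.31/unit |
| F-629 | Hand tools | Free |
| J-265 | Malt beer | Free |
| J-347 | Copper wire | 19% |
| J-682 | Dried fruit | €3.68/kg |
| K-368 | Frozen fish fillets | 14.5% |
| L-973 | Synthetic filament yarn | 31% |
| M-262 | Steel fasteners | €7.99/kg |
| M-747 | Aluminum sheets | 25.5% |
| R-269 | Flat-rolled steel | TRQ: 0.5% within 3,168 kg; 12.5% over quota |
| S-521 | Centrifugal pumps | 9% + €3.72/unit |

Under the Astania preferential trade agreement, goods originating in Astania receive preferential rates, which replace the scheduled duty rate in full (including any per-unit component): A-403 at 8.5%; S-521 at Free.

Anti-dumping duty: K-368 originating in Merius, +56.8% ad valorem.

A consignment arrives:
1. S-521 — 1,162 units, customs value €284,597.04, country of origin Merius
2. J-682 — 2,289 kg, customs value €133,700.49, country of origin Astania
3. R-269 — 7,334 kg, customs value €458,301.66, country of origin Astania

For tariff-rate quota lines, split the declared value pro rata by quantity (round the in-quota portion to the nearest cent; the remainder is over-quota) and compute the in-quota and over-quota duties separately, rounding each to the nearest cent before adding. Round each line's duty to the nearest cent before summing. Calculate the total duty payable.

€71,891.40

Line 1 (S-521, Merius, 1,162 units, €284,597.04):
Base rate for S-521 is 9% + €3.72/unit.
S-521 has an FTA preferential rate, but origin Merius is not Astania; base rate stands.
Duty = €284,597.04 × 9% + 1,162 × €3.72 = €29,936.37.
Line 2 (J-682, Astania, 2,289 kg, €133,700.49):
Base rate for J-682 is €3.68/kg.
Origin Astania is the FTA partner but J-682 is not on the preference list; base rate stands.
Duty = 2,289 × €3.68 = €8,423.52.
Line 3 (R-269, Astania, 7,334 kg, €458,301.66):
Code R-269 is under a tariff-rate quota (threshold 3,168 kg). In-quota: 3,168 kg at 0.5%; over-quota: 4,166 kg at 12.5%.
Pro-rata value split: in-quota = €458,301.66 × 3,168/7,334 = €197,968.32; over-quota = €458,301.66 − €197,968.32 = €260,333.34.
In-quota duty = €197,968.32 × 0.5% = €989.84. Over-quota duty = €260,333.34 × 12.5% = €32,541.67.
Line duty = €989.84 + €32,541.67 = €33,531.51.
Total = €29,936.37 + €8,423.52 + €33,531.51 = €71,891.40.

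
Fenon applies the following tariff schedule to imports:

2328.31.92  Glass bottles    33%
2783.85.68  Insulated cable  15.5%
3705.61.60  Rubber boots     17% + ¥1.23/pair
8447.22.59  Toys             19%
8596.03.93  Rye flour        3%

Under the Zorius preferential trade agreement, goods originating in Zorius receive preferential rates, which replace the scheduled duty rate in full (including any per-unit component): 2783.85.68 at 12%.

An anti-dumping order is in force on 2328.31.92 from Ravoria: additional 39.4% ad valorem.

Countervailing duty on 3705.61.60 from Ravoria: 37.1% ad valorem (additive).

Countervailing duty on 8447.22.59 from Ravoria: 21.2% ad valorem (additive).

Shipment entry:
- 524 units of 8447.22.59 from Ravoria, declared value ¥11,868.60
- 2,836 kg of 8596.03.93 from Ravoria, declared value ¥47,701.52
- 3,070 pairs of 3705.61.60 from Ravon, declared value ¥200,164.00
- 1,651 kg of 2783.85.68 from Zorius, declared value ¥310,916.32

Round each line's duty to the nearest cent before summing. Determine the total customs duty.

¥81,316.17

Line 1 (8447.22.59, Ravoria, 524 units, ¥11,868.60):
Base rate for 8447.22.59 is 19%.
Additional duty on 8447.22.59 from Ravoria: +21.2%. Applied ad valorem rate: 19% + 21.2% = 40.2%.
Duty = ¥11,868.60 × 40.2% = ¥4,771.18.
Line 2 (8596.03.93, Ravoria, 2,836 kg, ¥47,701.52):
Base rate for 8596.03.93 is 3%.
Duty = ¥47,701.52 × 3% = ¥1,431.05.
Line 3 (3705.61.60, Ravon, 3,070 pairs, ¥200,164.00):
Base rate for 3705.61.60 is 17% + ¥1.23/pair.
The additional-duty order on 3705.61.60 targets Ravoria, not Ravon; it does not apply.
Duty = ¥200,164.00 × 17% + 3,070 × ¥1.23 = ¥37,803.98.
Line 4 (2783.85.68, Zorius, 1,651 kg, ¥310,916.32):
Base rate for 2783.85.68 is 15.5%.
Origin Zorius qualifies under the Fenon–Zorius agreement and 2783.85.68 is covered: preferential rate 12% applies instead.
Duty = ¥310,916.32 × 12% = ¥37,309.96.
Total = ¥4,771.18 + ¥1,431.05 + ¥37,803.98 + ¥37,309.96 = ¥81,316.17.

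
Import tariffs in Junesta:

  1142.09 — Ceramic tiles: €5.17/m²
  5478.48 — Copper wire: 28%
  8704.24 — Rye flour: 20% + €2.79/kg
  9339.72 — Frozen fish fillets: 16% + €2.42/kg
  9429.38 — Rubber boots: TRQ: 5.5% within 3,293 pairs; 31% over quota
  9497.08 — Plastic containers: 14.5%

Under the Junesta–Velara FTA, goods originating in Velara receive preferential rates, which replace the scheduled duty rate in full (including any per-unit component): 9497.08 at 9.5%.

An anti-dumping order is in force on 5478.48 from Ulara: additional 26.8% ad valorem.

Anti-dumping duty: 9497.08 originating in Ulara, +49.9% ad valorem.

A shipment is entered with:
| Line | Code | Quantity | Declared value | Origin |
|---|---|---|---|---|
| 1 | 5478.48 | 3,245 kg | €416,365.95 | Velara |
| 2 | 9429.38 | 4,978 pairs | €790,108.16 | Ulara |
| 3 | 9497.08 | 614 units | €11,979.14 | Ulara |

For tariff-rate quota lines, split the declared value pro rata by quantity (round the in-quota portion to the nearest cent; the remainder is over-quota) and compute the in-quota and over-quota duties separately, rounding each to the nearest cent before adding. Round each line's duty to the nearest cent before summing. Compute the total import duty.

€235,951.00

Line 1 (5478.48, Velara, 3,245 kg, €416,365.95):
Base rate for 5478.48 is 28%.
Origin Velara is the FTA partner but 5478.48 is not on the preference list; base rate stands.
The additional-duty order on 5478.48 targets Ulara, not Velara; it does not apply.
Duty = €416,365.95 × 28% = €116,582.47.
Line 2 (9429.38, Ulara, 4,978 pairs, €790,108.16):
Code 9429.38 is under a tariff-rate quota (threshold 3,293 pairs). In-quota: 3,293 pairs at 5.5%; over-quota: 1,685 pairs at 31%.
Pro-rata value split: in-quota = €790,108.16 × 3,293/4,978 = €522,664.96; over-quota = €790,108.16 − €522,664.96 = €267,443.20.
In-quota duty = €522,664.96 × 5.5% = €28,746.57. Over-quota duty = €267,443.20 × 31% = €82,907.39.
Line duty = €28,746.57 + €82,907.39 = €111,653.96.
Line 3 (9497.08, Ulara, 614 units, €11,979.14):
Base rate for 9497.08 is 14.5%.
9497.08 has an FTA preferential rate, but origin Ulara is not Velara; base rate stands.
Additional duty on 9497.08 from Ulara: +49.9%. Applied ad valorem rate: 14.5% + 49.9% = 64.4%.
Duty = €11,979.14 × 64.4% = €7,714.57.
Total = €116,582.47 + €111,653.96 + €7,714.57 = €235,951.00.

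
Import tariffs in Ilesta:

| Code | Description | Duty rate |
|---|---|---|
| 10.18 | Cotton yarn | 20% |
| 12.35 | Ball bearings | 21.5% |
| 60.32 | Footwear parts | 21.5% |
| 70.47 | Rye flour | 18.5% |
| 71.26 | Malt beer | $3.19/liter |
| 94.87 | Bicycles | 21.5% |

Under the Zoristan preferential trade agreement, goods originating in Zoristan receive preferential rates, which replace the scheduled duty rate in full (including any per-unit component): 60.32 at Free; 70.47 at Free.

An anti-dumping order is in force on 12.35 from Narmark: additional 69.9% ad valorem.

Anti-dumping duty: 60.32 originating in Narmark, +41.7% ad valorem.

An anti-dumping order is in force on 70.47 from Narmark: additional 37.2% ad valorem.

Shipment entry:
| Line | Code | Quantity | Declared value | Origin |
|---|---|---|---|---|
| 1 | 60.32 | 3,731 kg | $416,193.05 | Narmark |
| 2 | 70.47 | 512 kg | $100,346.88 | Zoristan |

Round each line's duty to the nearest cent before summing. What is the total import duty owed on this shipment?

Line 1 (60.32, Narmark, 3,731 kg, $416,193.05):
Base rate for 60.32 is 21.5%.
60.32 has an FTA preferential rate, but origin Narmark is not Zoristan; base rate stands.
Additional duty on 60.32 from Narmark: +41.7%. Applied ad valorem rate: 21.5% + 41.7% = 63.2%.
Duty = $416,193.05 × 63.2% = $263,034.01.
Line 2 (70.47, Zoristan, 512 kg, $100,346.88):
Base rate for 70.47 is 18.5%.
Origin Zoristan qualifies under the Ilesta–Zoristan agreement and 70.47 is covered: preferential rate Free applies instead.
The additional-duty order on 70.47 targets Narmark, not Zoristan; it does not apply.
Duty = $100,346.88 × 0% = $0.00.
Total = $263,034.01 + $0.00 = $263,034.01.

$263,034.01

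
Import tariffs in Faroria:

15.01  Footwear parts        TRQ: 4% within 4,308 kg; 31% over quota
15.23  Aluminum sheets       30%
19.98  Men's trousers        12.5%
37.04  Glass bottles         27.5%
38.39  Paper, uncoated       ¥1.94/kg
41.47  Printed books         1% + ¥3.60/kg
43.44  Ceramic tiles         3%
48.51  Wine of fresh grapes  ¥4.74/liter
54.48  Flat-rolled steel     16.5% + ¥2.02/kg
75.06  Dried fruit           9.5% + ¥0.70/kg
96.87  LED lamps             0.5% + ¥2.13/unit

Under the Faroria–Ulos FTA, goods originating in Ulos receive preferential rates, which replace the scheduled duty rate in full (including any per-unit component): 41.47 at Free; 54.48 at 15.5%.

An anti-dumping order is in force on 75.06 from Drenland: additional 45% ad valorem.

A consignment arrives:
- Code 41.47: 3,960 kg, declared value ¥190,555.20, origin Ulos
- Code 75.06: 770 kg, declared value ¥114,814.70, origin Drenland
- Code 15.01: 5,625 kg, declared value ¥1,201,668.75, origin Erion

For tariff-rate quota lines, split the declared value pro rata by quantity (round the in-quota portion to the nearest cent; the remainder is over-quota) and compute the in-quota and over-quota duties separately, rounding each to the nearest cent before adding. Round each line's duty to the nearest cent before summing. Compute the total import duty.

¥187,144.45

Line 1 (41.47, Ulos, 3,960 kg, ¥190,555.20):
Base rate for 41.47 is 1% + ¥3.60/kg.
Origin Ulos qualifies under the Faroria–Ulos agreement and 41.47 is covered: preferential rate Free applies instead.
Duty = ¥190,555.20 × 0% = ¥0.00.
Line 2 (75.06, Drenland, 770 kg, ¥114,814.70):
Base rate for 75.06 is 9.5% + ¥0.70/kg.
Additional duty on 75.06 from Drenland: +45%. Applied ad valorem rate: 9.5% + 45% = 54.5%.
Duty = ¥114,814.70 × 54.5% + 770 × ¥0.70 = ¥63,113.01.
Line 3 (15.01, Erion, 5,625 kg, ¥1,201,668.75):
Code 15.01 is under a tariff-rate quota (threshold 4,308 kg). In-quota: 4,308 kg at 4%; over-quota: 1,317 kg at 31%.
Pro-rata value split: in-quota = ¥1,201,668.75 × 4,308/5,625 = ¥920,318.04; over-quota = ¥1,201,668.75 − ¥920,318.04 = ¥281,350.71.
In-quota duty = ¥920,318.04 × 4% = ¥36,812.72. Over-quota duty = ¥281,350.71 × 31% = ¥87,218.72.
Line duty = ¥36,812.72 + ¥87,218.72 = ¥124,031.44.
Total = ¥0.00 + ¥63,113.01 + ¥124,031.44 = ¥187,144.45.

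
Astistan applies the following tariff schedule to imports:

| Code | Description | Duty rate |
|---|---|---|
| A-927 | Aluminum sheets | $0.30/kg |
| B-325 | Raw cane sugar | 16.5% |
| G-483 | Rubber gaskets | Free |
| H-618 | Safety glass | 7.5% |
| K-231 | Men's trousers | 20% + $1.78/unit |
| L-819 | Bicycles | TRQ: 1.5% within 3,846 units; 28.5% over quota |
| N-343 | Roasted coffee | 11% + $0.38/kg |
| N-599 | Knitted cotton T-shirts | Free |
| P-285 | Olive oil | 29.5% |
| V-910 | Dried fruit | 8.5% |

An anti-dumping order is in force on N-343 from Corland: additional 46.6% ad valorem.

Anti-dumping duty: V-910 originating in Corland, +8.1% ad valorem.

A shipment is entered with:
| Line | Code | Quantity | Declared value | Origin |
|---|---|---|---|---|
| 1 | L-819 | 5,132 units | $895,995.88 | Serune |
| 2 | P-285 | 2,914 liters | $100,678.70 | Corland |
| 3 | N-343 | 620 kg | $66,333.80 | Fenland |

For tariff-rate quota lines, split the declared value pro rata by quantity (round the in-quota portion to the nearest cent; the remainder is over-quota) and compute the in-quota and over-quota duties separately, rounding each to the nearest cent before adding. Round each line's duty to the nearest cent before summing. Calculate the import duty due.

$111,293.62

Line 1 (L-819, Serune, 5,132 units, $895,995.88):
Code L-819 is under a tariff-rate quota (threshold 3,846 units). In-quota: 3,846 units at 1.5%; over-quota: 1,286 units at 28.5%.
Pro-rata value split: in-quota = $895,995.88 × 3,846/5,132 = $671,473.14; over-quota = $895,995.88 − $671,473.14 = $224,522.74.
In-quota duty = $671,473.14 × 1.5% = $10,072.10. Over-quota duty = $224,522.74 × 28.5% = $63,988.98.
Line duty = $10,072.10 + $63,988.98 = $74,061.08.
Line 2 (P-285, Corland, 2,914 liters, $100,678.70):
Base rate for P-285 is 29.5%.
Duty = $100,678.70 × 29.5% = $29,700.22.
Line 3 (N-343, Fenland, 620 kg, $66,333.80):
Base rate for N-343 is 11% + $0.38/kg.
The additional-duty order on N-343 targets Corland, not Fenland; it does not apply.
Duty = $66,333.80 × 11% + 620 × $0.38 = $7,532.32.
Total = $74,061.08 + $29,700.22 + $7,532.32 = $111,293.62.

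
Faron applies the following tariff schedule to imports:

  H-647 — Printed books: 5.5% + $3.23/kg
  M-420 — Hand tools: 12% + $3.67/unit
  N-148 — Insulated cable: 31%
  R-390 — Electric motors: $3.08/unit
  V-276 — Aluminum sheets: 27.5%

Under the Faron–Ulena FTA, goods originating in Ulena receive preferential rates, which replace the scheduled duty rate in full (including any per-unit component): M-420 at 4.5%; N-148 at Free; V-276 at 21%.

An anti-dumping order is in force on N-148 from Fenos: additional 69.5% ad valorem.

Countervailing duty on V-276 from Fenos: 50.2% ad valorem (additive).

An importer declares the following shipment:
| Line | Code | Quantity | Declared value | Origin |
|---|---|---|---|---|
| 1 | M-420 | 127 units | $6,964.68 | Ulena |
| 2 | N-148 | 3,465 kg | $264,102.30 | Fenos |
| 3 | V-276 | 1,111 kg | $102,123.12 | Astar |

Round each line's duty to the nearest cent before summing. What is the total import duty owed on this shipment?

$293,820.08

Line 1 (M-420, Ulena, 127 units, $6,964.68):
Base rate for M-420 is 12% + $3.67/unit.
Origin Ulena qualifies under the Faron–Ulena agreement and M-420 is covered: preferential rate 4.5% applies instead.
Duty = $6,964.68 × 4.5% = $313.41.
Line 2 (N-148, Fenos, 3,465 kg, $264,102.30):
Base rate for N-148 is 31%.
N-148 has an FTA preferential rate, but origin Fenos is not Ulena; base rate stands.
Additional duty on N-148 from Fenos: +69.5%. Applied ad valorem rate: 31% + 69.5% = 100.5%.
Duty = $264,102.30 × 100.5% = $265,422.81.
Line 3 (V-276, Astar, 1,111 kg, $102,123.12):
Base rate for V-276 is 27.5%.
V-276 has an FTA preferential rate, but origin Astar is not Ulena; base rate stands.
The additional-duty order on V-276 targets Fenos, not Astar; it does not apply.
Duty = $102,123.12 × 27.5% = $28,083.86.
Total = $313.41 + $265,422.81 + $28,083.86 = $293,820.08.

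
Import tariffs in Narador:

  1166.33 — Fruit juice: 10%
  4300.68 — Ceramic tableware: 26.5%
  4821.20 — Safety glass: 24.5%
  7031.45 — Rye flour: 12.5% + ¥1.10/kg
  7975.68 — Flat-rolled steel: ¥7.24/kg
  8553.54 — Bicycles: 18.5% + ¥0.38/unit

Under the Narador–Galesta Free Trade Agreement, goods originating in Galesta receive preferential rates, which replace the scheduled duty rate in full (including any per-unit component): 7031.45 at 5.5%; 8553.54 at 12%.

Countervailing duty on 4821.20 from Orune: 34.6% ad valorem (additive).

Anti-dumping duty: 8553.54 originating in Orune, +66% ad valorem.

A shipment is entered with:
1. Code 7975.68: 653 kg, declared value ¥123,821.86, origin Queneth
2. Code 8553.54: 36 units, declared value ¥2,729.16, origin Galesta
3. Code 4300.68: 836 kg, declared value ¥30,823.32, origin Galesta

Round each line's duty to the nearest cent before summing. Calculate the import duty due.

Line 1 (7975.68, Queneth, 653 kg, ¥123,821.86):
Base rate for 7975.68 is ¥7.24/kg.
Duty = 653 × ¥7.24 = ¥4,727.72.
Line 2 (8553.54, Galesta, 36 units, ¥2,729.16):
Base rate for 8553.54 is 18.5% + ¥0.38/unit.
Origin Galesta qualifies under the Narador–Galesta agreement and 8553.54 is covered: preferential rate 12% applies instead.
The additional-duty order on 8553.54 targets Orune, not Galesta; it does not apply.
Duty = ¥2,729.16 × 12% = ¥327.50.
Line 3 (4300.68, Galesta, 836 kg, ¥30,823.32):
Base rate for 4300.68 is 26.5%.
Origin Galesta is the FTA partner but 4300.68 is not on the preference list; base rate stands.
Duty = ¥30,823.32 × 26.5% = ¥8,168.18.
Total = ¥4,727.72 + ¥327.50 + ¥8,168.18 = ¥13,223.40.

¥13,223.40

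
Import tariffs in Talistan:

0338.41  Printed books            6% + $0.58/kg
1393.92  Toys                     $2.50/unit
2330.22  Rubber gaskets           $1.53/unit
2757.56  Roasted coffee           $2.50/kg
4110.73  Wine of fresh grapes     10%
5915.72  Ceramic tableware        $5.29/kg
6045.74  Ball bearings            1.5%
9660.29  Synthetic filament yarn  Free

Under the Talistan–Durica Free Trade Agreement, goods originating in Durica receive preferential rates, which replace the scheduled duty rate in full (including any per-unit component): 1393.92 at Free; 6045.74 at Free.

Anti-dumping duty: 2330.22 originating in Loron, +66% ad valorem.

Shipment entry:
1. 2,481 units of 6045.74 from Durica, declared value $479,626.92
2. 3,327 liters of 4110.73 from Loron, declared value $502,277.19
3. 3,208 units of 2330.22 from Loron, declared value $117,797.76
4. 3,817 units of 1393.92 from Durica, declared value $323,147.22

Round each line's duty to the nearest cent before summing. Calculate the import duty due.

$132,882.48

Line 1 (6045.74, Durica, 2,481 units, $479,626.92):
Base rate for 6045.74 is 1.5%.
Origin Durica qualifies under the Talistan–Durica agreement and 6045.74 is covered: preferential rate Free applies instead.
Duty = $479,626.92 × 0% = $0.00.
Line 2 (4110.73, Loron, 3,327 liters, $502,277.19):
Base rate for 4110.73 is 10%.
Duty = $502,277.19 × 10% = $50,227.72.
Line 3 (2330.22, Loron, 3,208 units, $117,797.76):
Base rate for 2330.22 is $1.53/unit.
Additional duty on 2330.22 from Loron: +66% ad valorem. Applied ad valorem rate = 66%.
Duty = $117,797.76 × 66% + 3,208 × $1.53 = $82,654.76.
Line 4 (1393.92, Durica, 3,817 units, $323,147.22):
Base rate for 1393.92 is $2.50/unit.
Origin Durica qualifies under the Talistan–Durica agreement and 1393.92 is covered: preferential rate Free applies instead.
Duty = $323,147.22 × 0% = $0.00.
Total = $0.00 + $50,227.72 + $82,654.76 + $0.00 = $132,882.48.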